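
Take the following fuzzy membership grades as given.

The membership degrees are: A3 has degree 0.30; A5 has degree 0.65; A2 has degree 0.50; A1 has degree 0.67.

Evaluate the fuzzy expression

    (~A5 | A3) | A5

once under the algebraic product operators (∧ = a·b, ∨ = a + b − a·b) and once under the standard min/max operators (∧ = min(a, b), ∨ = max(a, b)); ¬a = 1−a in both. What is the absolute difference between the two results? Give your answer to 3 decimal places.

Under algebraic product:
  ~A5 = 1 − 0.6500 = 0.3500
  ~A5 | A3 = a + b − a·b on (0.3500, 0.3000) = 0.5450
  (~A5 | A3) | A5 = a + b − a·b on (0.5450, 0.6500) = 0.8407
  → value = 0.8407
Under standard min/max:
  ~A5 = 1 − 0.65 = 0.35
  ~A5 | A3 = max(a, b) on (0.35, 0.30) = 0.35
  (~A5 | A3) | A5 = max(a, b) on (0.35, 0.65) = 0.65
  → value = 0.6500
|0.8407 − 0.6500| = 0.191

0.191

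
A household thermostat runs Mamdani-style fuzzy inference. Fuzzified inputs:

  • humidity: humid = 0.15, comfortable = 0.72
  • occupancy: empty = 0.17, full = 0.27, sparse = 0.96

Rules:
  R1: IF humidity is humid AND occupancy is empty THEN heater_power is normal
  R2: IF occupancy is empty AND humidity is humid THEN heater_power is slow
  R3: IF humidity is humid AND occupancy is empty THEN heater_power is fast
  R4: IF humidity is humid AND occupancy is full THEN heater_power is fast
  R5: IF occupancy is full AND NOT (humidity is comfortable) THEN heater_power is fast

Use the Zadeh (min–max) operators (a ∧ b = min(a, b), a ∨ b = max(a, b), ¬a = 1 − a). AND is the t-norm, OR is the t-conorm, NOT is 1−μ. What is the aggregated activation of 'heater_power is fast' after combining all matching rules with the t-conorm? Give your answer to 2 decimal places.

R1: humid=0.15, empty=0.17; AND[min(a, b)] → w = 0.15
R2: empty=0.17, humid=0.15; AND[min(a, b)] → w = 0.15
R3: humid=0.15, empty=0.17; AND[min(a, b)] → w = 0.15
R4: humid=0.15, full=0.27; AND[min(a, b)] → w = 0.15
R5: full=0.27, ¬comfortable=1−0.72=0.28; AND[min(a, b)] → w = 0.27
Rules with consequent 'fast': {R3, R4, R5} → strengths 0.15, 0.15, 0.27
Aggregate via t-conorm [max(a, b)]: 0.27

0.27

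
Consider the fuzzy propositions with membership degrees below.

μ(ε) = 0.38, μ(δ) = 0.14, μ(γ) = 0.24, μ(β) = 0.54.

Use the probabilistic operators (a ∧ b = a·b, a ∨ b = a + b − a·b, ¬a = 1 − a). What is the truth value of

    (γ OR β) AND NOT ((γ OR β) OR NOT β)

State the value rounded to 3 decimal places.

0.123

γ OR β = a + b − a·b on (0.2400, 0.5400) = 0.6504
γ OR β = a + b − a·b on (0.2400, 0.5400) = 0.6504
NOT β = 1 − 0.5400 = 0.4600
(γ OR β) OR NOT β = a + b − a·b on (0.6504, 0.4600) = 0.8112
NOT ((γ OR β) OR NOT β) = 1 − 0.8112 = 0.1888
(γ OR β) AND NOT ((γ OR β) OR NOT β) = a·b on (0.6504, 0.1888) = 0.1228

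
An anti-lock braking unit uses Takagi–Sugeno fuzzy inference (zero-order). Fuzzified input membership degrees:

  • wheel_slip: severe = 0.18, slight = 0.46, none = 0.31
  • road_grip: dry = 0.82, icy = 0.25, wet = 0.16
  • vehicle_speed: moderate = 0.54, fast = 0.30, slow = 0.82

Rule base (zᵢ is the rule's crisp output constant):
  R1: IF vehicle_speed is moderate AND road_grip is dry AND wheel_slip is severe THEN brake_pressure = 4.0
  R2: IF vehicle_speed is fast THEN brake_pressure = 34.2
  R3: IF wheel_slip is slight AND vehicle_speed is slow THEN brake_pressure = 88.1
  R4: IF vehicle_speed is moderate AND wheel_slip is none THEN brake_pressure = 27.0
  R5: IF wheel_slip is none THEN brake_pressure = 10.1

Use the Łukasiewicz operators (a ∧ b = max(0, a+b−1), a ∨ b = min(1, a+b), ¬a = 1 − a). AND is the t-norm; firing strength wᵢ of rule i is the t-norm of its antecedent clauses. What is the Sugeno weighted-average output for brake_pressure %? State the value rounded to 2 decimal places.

R1 (z=4.0): moderate=0.54, dry=0.82, severe=0.18; AND[max(0, a+b−1)] → w = 0.00
R2 (z=34.2): fast=0.30 → w = 0.30
R3 (z=88.1): slight=0.46, slow=0.82; AND[max(0, a+b−1)] → w = 0.28
R4 (z=27.0): moderate=0.54, none=0.31; AND[max(0, a+b−1)] → w = 0.00
R5 (z=10.1): none=0.31 → w = 0.31
Weighted average = (0.00·4.0 + 0.30·34.2 + 0.28·88.1 + 0.00·27.0 + 0.31·10.1) / (0.00 + 0.30 + 0.28 + 0.00 + 0.31)
  = 38.0590 / 0.8900 = 42.76

42.76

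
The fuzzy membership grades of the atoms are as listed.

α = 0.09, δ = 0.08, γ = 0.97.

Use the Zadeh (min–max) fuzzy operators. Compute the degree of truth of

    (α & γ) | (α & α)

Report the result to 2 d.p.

α & γ = min(a, b) on (0.09, 0.97) = 0.09
α & α = min(a, b) on (0.09, 0.09) = 0.09
(α & γ) | (α & α) = max(a, b) on (0.09, 0.09) = 0.09

0.09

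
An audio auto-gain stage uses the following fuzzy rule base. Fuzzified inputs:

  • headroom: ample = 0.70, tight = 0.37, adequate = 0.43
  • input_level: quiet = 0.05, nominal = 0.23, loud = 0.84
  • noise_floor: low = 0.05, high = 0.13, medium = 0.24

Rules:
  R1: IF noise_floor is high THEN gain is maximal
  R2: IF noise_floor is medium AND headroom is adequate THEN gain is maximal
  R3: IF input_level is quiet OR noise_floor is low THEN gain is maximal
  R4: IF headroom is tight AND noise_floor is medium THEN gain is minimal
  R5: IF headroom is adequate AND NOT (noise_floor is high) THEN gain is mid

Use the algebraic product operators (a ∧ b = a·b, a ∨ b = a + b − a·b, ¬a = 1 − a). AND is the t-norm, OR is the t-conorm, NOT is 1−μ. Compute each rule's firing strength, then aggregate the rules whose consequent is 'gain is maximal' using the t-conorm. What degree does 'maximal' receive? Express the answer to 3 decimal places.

R1: high=0.13 → w = 0.1300
R2: medium=0.24, adequate=0.43; AND[a·b] → w = 0.1032
R3: quiet=0.05, low=0.05; OR[a + b − a·b] → w = 0.0975
R4: tight=0.37, medium=0.24; AND[a·b] → w = 0.0888
R5: adequate=0.43, ¬high=1−0.13=0.87; AND[a·b] → w = 0.3741
Rules with consequent 'maximal': {R1, R2, R3} → strengths 0.1300, 0.1032, 0.0975
Aggregate via t-conorm [a + b − a·b]: 0.2959

0.296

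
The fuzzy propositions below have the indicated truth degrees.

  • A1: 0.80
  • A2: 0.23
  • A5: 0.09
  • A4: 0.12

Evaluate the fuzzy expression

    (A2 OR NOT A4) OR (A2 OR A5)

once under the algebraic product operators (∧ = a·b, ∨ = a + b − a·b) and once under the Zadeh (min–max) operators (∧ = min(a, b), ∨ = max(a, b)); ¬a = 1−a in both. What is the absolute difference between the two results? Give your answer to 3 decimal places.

Under algebraic product:
  NOT A4 = 1 − 0.1200 = 0.8800
  A2 OR NOT A4 = a + b − a·b on (0.2300, 0.8800) = 0.9076
  A2 OR A5 = a + b − a·b on (0.2300, 0.0900) = 0.2993
  (A2 OR NOT A4) OR (A2 OR A5) = a + b − a·b on (0.9076, 0.2993) = 0.9353
  → value = 0.9353
Under Zadeh (min–max):
  NOT A4 = 1 − 0.12 = 0.88
  A2 OR NOT A4 = max(a, b) on (0.23, 0.88) = 0.88
  A2 OR A5 = max(a, b) on (0.23, 0.09) = 0.23
  (A2 OR NOT A4) OR (A2 OR A5) = max(a, b) on (0.88, 0.23) = 0.88
  → value = 0.8800
|0.9353 − 0.8800| = 0.055

0.055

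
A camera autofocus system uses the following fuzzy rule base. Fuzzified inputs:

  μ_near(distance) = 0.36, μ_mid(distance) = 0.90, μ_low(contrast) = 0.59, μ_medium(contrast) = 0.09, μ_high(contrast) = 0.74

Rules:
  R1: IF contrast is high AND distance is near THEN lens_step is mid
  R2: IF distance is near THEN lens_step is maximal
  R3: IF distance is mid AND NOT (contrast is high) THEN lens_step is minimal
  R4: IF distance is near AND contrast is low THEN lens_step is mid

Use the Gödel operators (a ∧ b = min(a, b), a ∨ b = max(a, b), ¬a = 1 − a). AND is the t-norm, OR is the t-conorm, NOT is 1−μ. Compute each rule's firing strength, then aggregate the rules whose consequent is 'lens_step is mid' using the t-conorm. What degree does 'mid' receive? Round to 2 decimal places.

R1: high=0.74, near=0.36; AND[min(a, b)] → w = 0.36
R2: near=0.36 → w = 0.36
R3: mid=0.90, ¬high=1−0.74=0.26; AND[min(a, b)] → w = 0.26
R4: near=0.36, low=0.59; AND[min(a, b)] → w = 0.36
Rules with consequent 'mid': {R1, R4} → strengths 0.36, 0.36
Aggregate via t-conorm [max(a, b)]: 0.36

0.36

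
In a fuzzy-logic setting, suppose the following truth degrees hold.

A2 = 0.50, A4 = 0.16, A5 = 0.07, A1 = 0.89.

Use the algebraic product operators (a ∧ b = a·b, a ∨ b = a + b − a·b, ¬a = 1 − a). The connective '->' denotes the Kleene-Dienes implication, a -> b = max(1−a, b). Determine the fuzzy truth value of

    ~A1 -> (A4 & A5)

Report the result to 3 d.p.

~A1 = 1 − 0.8900 = 0.1100
A4 & A5 = a·b on (0.1600, 0.0700) = 0.0112
~A1 -> (A4 & A5)  [Kleene-Dienes: max(1−a, b)] with a=0.1100, b=0.0112 → 0.8900

0.890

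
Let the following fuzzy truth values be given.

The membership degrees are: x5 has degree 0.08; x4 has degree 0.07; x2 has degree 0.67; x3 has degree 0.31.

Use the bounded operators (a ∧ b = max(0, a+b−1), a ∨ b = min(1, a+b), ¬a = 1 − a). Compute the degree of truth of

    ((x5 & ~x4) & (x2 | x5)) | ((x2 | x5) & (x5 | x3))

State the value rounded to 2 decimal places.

~x4 = 1 − 0.07 = 0.93
x5 & ~x4 = max(0, a+b−1) on (0.08, 0.93) = 0.01
x2 | x5 = min(1, a+b) on (0.67, 0.08) = 0.75
(x5 & ~x4) & (x2 | x5) = max(0, a+b−1) on (0.01, 0.75) = 0.00
x2 | x5 = min(1, a+b) on (0.67, 0.08) = 0.75
x5 | x3 = min(1, a+b) on (0.08, 0.31) = 0.39
(x2 | x5) & (x5 | x3) = max(0, a+b−1) on (0.75, 0.39) = 0.14
((x5 & ~x4) & (x2 | x5)) | ((x2 | x5) & (x5 | x3)) = min(1, a+b) on (0.00, 0.14) = 0.14

0.14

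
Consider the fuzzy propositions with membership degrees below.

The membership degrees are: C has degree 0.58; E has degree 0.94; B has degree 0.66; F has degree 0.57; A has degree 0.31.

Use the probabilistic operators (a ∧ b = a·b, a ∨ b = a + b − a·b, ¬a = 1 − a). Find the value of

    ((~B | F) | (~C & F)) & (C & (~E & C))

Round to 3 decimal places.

~B = 1 − 0.6600 = 0.3400
~B | F = a + b − a·b on (0.3400, 0.5700) = 0.7162
~C = 1 − 0.5800 = 0.4200
~C & F = a·b on (0.4200, 0.5700) = 0.2394
(~B | F) | (~C & F) = a + b − a·b on (0.7162, 0.2394) = 0.7841
~E = 1 − 0.9400 = 0.0600
~E & C = a·b on (0.0600, 0.5800) = 0.0348
C & (~E & C) = a·b on (0.5800, 0.0348) = 0.0202
((~B | F) | (~C & F)) & (C & (~E & C)) = a·b on (0.7841, 0.0202) = 0.0158

0.016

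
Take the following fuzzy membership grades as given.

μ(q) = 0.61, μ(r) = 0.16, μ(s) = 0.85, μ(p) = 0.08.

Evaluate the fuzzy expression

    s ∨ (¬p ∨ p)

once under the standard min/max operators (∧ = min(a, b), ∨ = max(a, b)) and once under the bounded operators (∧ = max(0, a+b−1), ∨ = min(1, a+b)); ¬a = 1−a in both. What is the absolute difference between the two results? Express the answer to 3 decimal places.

0.080

Under standard min/max:
  ¬p = 1 − 0.08 = 0.92
  ¬p ∨ p = max(a, b) on (0.92, 0.08) = 0.92
  s ∨ (¬p ∨ p) = max(a, b) on (0.85, 0.92) = 0.92
  → value = 0.9200
Under bounded:
  ¬p = 1 − 0.08 = 0.92
  ¬p ∨ p = min(1, a+b) on (0.92, 0.08) = 1.00
  s ∨ (¬p ∨ p) = min(1, a+b) on (0.85, 1.00) = 1.00
  → value = 1.0000
|0.9200 − 1.0000| = 0.080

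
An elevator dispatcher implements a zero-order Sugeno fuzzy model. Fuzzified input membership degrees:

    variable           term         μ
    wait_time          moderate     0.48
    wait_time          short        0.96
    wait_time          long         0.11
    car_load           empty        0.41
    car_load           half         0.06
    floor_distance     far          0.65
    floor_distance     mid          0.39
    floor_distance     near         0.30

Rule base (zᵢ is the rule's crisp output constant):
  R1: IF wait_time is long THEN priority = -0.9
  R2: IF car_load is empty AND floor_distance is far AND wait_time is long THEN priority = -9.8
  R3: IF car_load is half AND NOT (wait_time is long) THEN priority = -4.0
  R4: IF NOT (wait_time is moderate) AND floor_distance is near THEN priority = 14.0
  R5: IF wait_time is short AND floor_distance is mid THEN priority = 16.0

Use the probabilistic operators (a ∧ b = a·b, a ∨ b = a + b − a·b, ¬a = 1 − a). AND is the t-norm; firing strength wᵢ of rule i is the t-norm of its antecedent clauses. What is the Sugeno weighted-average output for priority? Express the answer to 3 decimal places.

R1 (z=-0.9): long=0.11 → w = 0.1100
R2 (z=-9.8): empty=0.41, far=0.65, long=0.11; AND[a·b] → w = 0.0293
R3 (z=-4.0): half=0.06, ¬long=1−0.11=0.89; AND[a·b] → w = 0.0534
R4 (z=14.0): ¬moderate=1−0.48=0.52, near=0.30; AND[a·b] → w = 0.1560
R5 (z=16.0): short=0.96, mid=0.39; AND[a·b] → w = 0.3744
Weighted average = (0.1100·-0.9 + 0.0293·-9.8 + 0.0534·-4.0 + 0.1560·14.0 + 0.3744·16.0) / (0.1100 + 0.0293 + 0.0534 + 0.1560 + 0.3744)
  = 7.5745 / 0.7231 = 10.475

10.475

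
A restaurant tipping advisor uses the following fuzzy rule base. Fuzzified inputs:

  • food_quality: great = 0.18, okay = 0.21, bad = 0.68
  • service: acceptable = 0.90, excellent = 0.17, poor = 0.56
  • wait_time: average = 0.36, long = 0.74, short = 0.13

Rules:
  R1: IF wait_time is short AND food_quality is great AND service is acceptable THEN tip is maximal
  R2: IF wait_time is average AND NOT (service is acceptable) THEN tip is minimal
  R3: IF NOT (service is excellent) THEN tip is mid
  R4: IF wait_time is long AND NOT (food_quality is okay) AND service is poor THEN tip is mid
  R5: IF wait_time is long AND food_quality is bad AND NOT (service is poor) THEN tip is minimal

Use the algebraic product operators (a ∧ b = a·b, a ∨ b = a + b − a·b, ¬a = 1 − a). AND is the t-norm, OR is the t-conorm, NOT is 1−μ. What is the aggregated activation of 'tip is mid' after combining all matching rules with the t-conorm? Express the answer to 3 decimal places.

R1: short=0.13, great=0.18, acceptable=0.90; AND[a·b] → w = 0.0211
R2: average=0.36, ¬acceptable=1−0.90=0.10; AND[a·b] → w = 0.0360
R3: ¬excellent=1−0.17=0.83 → w = 0.8300
R4: long=0.74, ¬okay=1−0.21=0.79, poor=0.56; AND[a·b] → w = 0.3274
R5: long=0.74, bad=0.68, ¬poor=1−0.56=0.44; AND[a·b] → w = 0.2214
Rules with consequent 'mid': {R3, R4} → strengths 0.8300, 0.3274
Aggregate via t-conorm [a + b − a·b]: 0.8857

0.886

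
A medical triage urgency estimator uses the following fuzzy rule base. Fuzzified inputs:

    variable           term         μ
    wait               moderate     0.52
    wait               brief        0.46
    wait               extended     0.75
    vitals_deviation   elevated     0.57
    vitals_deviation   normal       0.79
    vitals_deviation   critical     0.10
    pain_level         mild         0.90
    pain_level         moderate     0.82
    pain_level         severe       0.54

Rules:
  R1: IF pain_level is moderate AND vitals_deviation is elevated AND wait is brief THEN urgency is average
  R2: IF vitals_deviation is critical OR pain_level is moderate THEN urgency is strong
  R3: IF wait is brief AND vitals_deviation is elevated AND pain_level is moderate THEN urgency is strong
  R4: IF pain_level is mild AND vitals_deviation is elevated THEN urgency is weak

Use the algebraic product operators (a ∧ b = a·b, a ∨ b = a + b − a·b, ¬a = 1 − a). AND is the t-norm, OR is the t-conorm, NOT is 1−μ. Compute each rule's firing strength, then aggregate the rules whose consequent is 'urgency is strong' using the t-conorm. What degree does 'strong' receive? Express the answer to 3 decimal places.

R1: moderate=0.82, elevated=0.57, brief=0.46; AND[a·b] → w = 0.2150
R2: critical=0.10, moderate=0.82; OR[a + b − a·b] → w = 0.8380
R3: brief=0.46, elevated=0.57, moderate=0.82; AND[a·b] → w = 0.2150
R4: mild=0.90, elevated=0.57; AND[a·b] → w = 0.5130
Rules with consequent 'strong': {R2, R3} → strengths 0.8380, 0.2150
Aggregate via t-conorm [a + b − a·b]: 0.8728

0.873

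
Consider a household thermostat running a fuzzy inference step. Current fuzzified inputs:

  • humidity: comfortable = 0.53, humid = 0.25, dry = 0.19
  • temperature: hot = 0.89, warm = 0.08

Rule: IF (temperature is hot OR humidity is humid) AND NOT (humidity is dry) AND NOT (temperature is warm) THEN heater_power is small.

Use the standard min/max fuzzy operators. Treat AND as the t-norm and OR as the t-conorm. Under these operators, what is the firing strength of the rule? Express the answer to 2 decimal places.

firing strength: (hot=0.89 OR humid=0.25) = 0.89; AND[min(a, b)] with ¬dry=1−0.19=0.81, ¬warm=1−0.08=0.92 → w = 0.81

0.81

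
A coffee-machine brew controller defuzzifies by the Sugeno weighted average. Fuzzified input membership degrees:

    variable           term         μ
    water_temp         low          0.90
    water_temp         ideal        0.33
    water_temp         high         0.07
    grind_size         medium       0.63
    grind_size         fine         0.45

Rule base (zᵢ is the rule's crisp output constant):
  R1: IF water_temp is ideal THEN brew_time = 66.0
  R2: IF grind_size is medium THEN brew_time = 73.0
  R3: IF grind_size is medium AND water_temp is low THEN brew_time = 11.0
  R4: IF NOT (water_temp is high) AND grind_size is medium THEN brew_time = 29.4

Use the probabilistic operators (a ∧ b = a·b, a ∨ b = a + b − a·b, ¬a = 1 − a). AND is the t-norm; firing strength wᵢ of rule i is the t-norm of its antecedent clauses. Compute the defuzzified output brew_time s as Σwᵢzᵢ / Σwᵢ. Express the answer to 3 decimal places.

R1 (z=66.0): ideal=0.33 → w = 0.3300
R2 (z=73.0): medium=0.63 → w = 0.6300
R3 (z=11.0): medium=0.63, low=0.90; AND[a·b] → w = 0.5670
R4 (z=29.4): ¬high=1−0.07=0.93, medium=0.63; AND[a·b] → w = 0.5859
Weighted average = (0.3300·66.0 + 0.6300·73.0 + 0.5670·11.0 + 0.5859·29.4) / (0.3300 + 0.6300 + 0.5670 + 0.5859)
  = 91.2325 / 2.1129 = 43.179

43.179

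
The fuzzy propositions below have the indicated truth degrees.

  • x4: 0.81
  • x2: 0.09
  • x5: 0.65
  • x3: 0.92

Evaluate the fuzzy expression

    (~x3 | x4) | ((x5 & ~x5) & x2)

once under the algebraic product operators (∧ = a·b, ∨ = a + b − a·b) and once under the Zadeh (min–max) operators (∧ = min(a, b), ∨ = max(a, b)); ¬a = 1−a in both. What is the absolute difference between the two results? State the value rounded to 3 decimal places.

0.019

Under algebraic product:
  ~x3 = 1 − 0.9200 = 0.0800
  ~x3 | x4 = a + b − a·b on (0.0800, 0.8100) = 0.8252
  ~x5 = 1 − 0.6500 = 0.3500
  x5 & ~x5 = a·b on (0.6500, 0.3500) = 0.2275
  (x5 & ~x5) & x2 = a·b on (0.2275, 0.0900) = 0.0205
  (~x3 | x4) | ((x5 & ~x5) & x2) = a + b − a·b on (0.8252, 0.0205) = 0.8288
  → value = 0.8288
Under Zadeh (min–max):
  ~x3 = 1 − 0.92 = 0.08
  ~x3 | x4 = max(a, b) on (0.08, 0.81) = 0.81
  ~x5 = 1 − 0.65 = 0.35
  x5 & ~x5 = min(a, b) on (0.65, 0.35) = 0.35
  (x5 & ~x5) & x2 = min(a, b) on (0.35, 0.09) = 0.09
  (~x3 | x4) | ((x5 & ~x5) & x2) = max(a, b) on (0.81, 0.09) = 0.81
  → value = 0.8100
|0.8288 − 0.8100| = 0.019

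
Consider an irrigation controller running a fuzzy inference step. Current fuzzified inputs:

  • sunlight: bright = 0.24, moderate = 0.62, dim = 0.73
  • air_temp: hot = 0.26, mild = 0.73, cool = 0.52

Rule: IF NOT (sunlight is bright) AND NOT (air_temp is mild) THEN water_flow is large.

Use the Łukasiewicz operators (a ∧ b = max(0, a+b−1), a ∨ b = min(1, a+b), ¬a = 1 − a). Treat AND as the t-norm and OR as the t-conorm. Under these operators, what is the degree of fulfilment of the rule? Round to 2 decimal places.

0.03

firing strength: ¬bright=1−0.24=0.76, ¬mild=1−0.73=0.27; AND[max(0, a+b−1)] → w = 0.03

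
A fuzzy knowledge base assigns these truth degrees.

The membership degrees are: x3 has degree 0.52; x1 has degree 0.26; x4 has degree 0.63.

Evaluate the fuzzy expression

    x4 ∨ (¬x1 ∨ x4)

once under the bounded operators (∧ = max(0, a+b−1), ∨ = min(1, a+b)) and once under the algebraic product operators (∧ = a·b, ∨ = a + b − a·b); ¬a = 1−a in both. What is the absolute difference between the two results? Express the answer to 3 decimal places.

0.036

Under bounded:
  ¬x1 = 1 − 0.26 = 0.74
  ¬x1 ∨ x4 = min(1, a+b) on (0.74, 0.63) = 1.00
  x4 ∨ (¬x1 ∨ x4) = min(1, a+b) on (0.63, 1.00) = 1.00
  → value = 1.0000
Under algebraic product:
  ¬x1 = 1 − 0.2600 = 0.7400
  ¬x1 ∨ x4 = a + b − a·b on (0.7400, 0.6300) = 0.9038
  x4 ∨ (¬x1 ∨ x4) = a + b − a·b on (0.6300, 0.9038) = 0.9644
  → value = 0.9644
|1.0000 − 0.9644| = 0.036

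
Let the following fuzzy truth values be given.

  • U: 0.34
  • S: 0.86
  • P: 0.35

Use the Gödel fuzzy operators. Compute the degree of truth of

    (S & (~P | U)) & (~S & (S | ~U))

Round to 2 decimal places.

~P = 1 − 0.35 = 0.65
~P | U = max(a, b) on (0.65, 0.34) = 0.65
S & (~P | U) = min(a, b) on (0.86, 0.65) = 0.65
~S = 1 − 0.86 = 0.14
~U = 1 − 0.34 = 0.66
S | ~U = max(a, b) on (0.86, 0.66) = 0.86
~S & (S | ~U) = min(a, b) on (0.14, 0.86) = 0.14
(S & (~P | U)) & (~S & (S | ~U)) = min(a, b) on (0.65, 0.14) = 0.14

0.14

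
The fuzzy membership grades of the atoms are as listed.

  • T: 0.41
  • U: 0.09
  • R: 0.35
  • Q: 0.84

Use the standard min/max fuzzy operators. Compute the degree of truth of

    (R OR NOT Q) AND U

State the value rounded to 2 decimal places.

NOT Q = 1 − 0.84 = 0.16
R OR NOT Q = max(a, b) on (0.35, 0.16) = 0.35
(R OR NOT Q) AND U = min(a, b) on (0.35, 0.09) = 0.09

0.09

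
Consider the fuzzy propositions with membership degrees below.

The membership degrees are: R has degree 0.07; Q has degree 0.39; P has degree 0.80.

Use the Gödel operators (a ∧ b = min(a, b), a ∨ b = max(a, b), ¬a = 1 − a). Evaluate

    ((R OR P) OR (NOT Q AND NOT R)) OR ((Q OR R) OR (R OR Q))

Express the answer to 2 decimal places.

0.80

R OR P = max(a, b) on (0.07, 0.80) = 0.80
NOT Q = 1 − 0.39 = 0.61
NOT R = 1 − 0.07 = 0.93
NOT Q AND NOT R = min(a, b) on (0.61, 0.93) = 0.61
(R OR P) OR (NOT Q AND NOT R) = max(a, b) on (0.80, 0.61) = 0.80
Q OR R = max(a, b) on (0.39, 0.07) = 0.39
R OR Q = max(a, b) on (0.07, 0.39) = 0.39
(Q OR R) OR (R OR Q) = max(a, b) on (0.39, 0.39) = 0.39
((R OR P) OR (NOT Q AND NOT R)) OR ((Q OR R) OR (R OR Q)) = max(a, b) on (0.80, 0.39) = 0.80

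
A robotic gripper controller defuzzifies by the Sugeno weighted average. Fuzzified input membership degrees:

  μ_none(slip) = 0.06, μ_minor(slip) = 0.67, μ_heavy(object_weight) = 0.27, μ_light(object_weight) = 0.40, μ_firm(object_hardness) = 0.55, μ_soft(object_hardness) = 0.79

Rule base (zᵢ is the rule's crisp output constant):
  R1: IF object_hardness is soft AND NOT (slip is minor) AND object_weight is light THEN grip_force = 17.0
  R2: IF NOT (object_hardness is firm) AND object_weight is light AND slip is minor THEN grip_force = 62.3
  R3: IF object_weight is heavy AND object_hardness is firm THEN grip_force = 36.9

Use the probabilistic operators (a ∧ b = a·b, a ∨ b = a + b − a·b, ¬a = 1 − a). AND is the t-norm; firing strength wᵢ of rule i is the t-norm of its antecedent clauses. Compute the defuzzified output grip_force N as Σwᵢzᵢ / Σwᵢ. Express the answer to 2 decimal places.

R1 (z=17.0): soft=0.79, ¬minor=1−0.67=0.33, light=0.40; AND[a·b] → w = 0.1043
R2 (z=62.3): ¬firm=1−0.55=0.45, light=0.40, minor=0.67; AND[a·b] → w = 0.1206
R3 (z=36.9): heavy=0.27, firm=0.55; AND[a·b] → w = 0.1485
Weighted average = (0.1043·17.0 + 0.1206·62.3 + 0.1485·36.9) / (0.1043 + 0.1206 + 0.1485)
  = 14.7658 / 0.3734 = 39.55

39.55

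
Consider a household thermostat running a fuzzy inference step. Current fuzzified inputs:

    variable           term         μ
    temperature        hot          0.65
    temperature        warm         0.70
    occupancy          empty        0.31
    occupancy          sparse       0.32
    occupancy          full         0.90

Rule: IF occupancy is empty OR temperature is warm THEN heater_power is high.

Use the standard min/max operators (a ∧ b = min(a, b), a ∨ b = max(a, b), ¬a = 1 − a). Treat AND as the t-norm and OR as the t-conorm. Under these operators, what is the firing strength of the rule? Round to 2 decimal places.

firing strength: empty=0.31, warm=0.70; OR[max(a, b)] → w = 0.70

0.70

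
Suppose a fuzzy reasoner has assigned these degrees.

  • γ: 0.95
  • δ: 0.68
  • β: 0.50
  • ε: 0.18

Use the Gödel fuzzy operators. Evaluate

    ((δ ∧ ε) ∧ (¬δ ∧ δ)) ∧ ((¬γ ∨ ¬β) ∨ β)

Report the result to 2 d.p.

δ ∧ ε = min(a, b) on (0.68, 0.18) = 0.18
¬δ = 1 − 0.68 = 0.32
¬δ ∧ δ = min(a, b) on (0.32, 0.68) = 0.32
(δ ∧ ε) ∧ (¬δ ∧ δ) = min(a, b) on (0.18, 0.32) = 0.18
¬γ = 1 − 0.95 = 0.05
¬β = 1 − 0.50 = 0.50
¬γ ∨ ¬β = max(a, b) on (0.05, 0.50) = 0.50
(¬γ ∨ ¬β) ∨ β = max(a, b) on (0.50, 0.50) = 0.50
((δ ∧ ε) ∧ (¬δ ∧ δ)) ∧ ((¬γ ∨ ¬β) ∨ β) = min(a, b) on (0.18, 0.50) = 0.18

0.18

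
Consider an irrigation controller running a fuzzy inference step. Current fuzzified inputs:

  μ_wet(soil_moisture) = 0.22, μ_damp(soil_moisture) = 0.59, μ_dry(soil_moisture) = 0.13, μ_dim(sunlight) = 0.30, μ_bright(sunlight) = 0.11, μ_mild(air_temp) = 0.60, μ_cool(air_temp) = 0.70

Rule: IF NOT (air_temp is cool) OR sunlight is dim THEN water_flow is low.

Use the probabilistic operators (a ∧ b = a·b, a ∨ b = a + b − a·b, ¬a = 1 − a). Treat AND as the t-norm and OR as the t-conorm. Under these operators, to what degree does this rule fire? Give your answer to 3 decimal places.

firing strength: ¬cool=1−0.70=0.30, dim=0.30; OR[a + b − a·b] → w = 0.5100

0.510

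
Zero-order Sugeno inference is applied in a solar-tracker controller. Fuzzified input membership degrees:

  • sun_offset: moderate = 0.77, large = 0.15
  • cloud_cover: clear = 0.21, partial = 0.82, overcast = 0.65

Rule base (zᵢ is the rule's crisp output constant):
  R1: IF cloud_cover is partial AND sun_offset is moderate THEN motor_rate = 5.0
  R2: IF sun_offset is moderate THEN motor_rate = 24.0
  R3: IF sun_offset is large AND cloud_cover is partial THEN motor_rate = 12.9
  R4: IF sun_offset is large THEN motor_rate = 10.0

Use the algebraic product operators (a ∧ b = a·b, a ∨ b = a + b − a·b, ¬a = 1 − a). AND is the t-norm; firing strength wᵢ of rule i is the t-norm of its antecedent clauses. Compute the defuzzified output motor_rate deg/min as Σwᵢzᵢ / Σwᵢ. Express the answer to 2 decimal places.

R1 (z=5.0): partial=0.82, moderate=0.77; AND[a·b] → w = 0.6314
R2 (z=24.0): moderate=0.77 → w = 0.7700
R3 (z=12.9): large=0.15, partial=0.82; AND[a·b] → w = 0.1230
R4 (z=10.0): large=0.15 → w = 0.1500
Weighted average = (0.6314·5.0 + 0.7700·24.0 + 0.1230·12.9 + 0.1500·10.0) / (0.6314 + 0.7700 + 0.1230 + 0.1500)
  = 24.7237 / 1.6744 = 14.77

14.77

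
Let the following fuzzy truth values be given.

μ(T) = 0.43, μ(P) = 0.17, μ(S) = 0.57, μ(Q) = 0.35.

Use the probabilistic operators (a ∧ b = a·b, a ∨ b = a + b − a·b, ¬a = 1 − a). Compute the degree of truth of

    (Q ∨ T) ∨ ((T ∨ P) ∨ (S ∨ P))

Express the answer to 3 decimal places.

0.937

Q ∨ T = a + b − a·b on (0.3500, 0.4300) = 0.6295
T ∨ P = a + b − a·b on (0.4300, 0.1700) = 0.5269
S ∨ P = a + b − a·b on (0.5700, 0.1700) = 0.6431
(T ∨ P) ∨ (S ∨ P) = a + b − a·b on (0.5269, 0.6431) = 0.8312
(Q ∨ T) ∨ ((T ∨ P) ∨ (S ∨ P)) = a + b − a·b on (0.6295, 0.8312) = 0.9374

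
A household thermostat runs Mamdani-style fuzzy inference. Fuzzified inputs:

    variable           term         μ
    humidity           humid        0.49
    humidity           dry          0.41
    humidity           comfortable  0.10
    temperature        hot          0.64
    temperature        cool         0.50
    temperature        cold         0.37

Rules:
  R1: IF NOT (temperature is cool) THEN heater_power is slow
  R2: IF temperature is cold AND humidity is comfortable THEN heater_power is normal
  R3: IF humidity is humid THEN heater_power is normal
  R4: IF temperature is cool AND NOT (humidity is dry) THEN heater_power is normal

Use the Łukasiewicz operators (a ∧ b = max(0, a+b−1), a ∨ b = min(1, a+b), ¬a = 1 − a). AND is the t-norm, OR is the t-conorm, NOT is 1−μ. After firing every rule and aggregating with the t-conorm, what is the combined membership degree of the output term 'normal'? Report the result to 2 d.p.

R1: ¬cool=1−0.50=0.50 → w = 0.50
R2: cold=0.37, comfortable=0.10; AND[max(0, a+b−1)] → w = 0.00
R3: humid=0.49 → w = 0.49
R4: cool=0.50, ¬dry=1−0.41=0.59; AND[max(0, a+b−1)] → w = 0.09
Rules with consequent 'normal': {R2, R3, R4} → strengths 0.00, 0.49, 0.09
Aggregate via t-conorm [min(1, a+b)]: 0.58

0.58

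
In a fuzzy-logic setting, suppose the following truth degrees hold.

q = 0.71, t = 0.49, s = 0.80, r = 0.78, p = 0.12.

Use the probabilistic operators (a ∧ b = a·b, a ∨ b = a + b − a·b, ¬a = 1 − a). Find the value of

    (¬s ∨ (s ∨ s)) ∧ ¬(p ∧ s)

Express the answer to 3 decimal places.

¬s = 1 − 0.8000 = 0.2000
s ∨ s = a + b − a·b on (0.8000, 0.8000) = 0.9600
¬s ∨ (s ∨ s) = a + b − a·b on (0.2000, 0.9600) = 0.9680
p ∧ s = a·b on (0.1200, 0.8000) = 0.0960
¬(p ∧ s) = 1 − 0.0960 = 0.9040
(¬s ∨ (s ∨ s)) ∧ ¬(p ∧ s) = a·b on (0.9680, 0.9040) = 0.8751

0.875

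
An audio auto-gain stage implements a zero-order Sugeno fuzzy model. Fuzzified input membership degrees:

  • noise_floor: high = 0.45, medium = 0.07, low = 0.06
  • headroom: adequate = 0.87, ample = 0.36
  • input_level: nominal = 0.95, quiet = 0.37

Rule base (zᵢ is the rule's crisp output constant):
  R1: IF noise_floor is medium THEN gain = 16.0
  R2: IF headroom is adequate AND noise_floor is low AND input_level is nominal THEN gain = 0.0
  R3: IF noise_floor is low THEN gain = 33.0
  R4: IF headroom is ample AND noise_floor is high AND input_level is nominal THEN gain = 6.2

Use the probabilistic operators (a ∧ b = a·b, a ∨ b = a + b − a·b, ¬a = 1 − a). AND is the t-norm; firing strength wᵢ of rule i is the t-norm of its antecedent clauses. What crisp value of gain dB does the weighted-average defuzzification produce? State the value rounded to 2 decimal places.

R1 (z=16.0): medium=0.07 → w = 0.0700
R2 (z=0.0): adequate=0.87, low=0.06, nominal=0.95; AND[a·b] → w = 0.0496
R3 (z=33.0): low=0.06 → w = 0.0600
R4 (z=6.2): ample=0.36, high=0.45, nominal=0.95; AND[a·b] → w = 0.1539
Weighted average = (0.0700·16.0 + 0.0496·0.0 + 0.0600·33.0 + 0.1539·6.2) / (0.0700 + 0.0496 + 0.0600 + 0.1539)
  = 4.0542 / 0.3335 = 12.16

12.16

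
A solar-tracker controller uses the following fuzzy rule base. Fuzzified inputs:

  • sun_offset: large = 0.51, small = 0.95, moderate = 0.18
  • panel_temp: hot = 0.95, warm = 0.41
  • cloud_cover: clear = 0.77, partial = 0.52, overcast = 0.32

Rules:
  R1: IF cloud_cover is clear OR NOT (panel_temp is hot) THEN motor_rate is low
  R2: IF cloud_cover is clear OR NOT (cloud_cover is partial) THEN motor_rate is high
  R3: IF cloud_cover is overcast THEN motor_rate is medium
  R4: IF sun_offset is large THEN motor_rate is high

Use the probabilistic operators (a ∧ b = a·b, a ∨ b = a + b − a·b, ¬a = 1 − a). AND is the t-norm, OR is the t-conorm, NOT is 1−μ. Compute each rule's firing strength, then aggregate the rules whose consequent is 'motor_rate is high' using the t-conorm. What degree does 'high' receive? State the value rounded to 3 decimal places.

0.941

R1: clear=0.77, ¬hot=1−0.95=0.05; OR[a + b − a·b] → w = 0.7815
R2: clear=0.77, ¬partial=1−0.52=0.48; OR[a + b − a·b] → w = 0.8804
R3: overcast=0.32 → w = 0.3200
R4: large=0.51 → w = 0.5100
Rules with consequent 'high': {R2, R4} → strengths 0.8804, 0.5100
Aggregate via t-conorm [a + b − a·b]: 0.9414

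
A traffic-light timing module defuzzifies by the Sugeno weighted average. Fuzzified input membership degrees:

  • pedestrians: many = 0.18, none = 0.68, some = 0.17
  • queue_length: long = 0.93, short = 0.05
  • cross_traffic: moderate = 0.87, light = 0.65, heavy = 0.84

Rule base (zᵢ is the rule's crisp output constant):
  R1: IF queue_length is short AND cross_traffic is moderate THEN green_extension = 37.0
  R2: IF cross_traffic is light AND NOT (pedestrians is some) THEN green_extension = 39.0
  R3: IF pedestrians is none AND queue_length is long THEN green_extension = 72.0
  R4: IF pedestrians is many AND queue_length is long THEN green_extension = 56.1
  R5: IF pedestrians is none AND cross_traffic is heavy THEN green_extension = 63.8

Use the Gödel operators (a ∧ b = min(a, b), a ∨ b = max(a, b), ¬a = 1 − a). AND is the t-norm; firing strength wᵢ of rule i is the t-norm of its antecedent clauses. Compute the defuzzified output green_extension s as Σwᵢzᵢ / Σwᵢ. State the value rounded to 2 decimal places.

R1 (z=37.0): short=0.05, moderate=0.87; AND[min(a, b)] → w = 0.05
R2 (z=39.0): light=0.65, ¬some=1−0.17=0.83; AND[min(a, b)] → w = 0.65
R3 (z=72.0): none=0.68, long=0.93; AND[min(a, b)] → w = 0.68
R4 (z=56.1): many=0.18, long=0.93; AND[min(a, b)] → w = 0.18
R5 (z=63.8): none=0.68, heavy=0.84; AND[min(a, b)] → w = 0.68
Weighted average = (0.05·37.0 + 0.65·39.0 + 0.68·72.0 + 0.18·56.1 + 0.68·63.8) / (0.05 + 0.65 + 0.68 + 0.18 + 0.68)
  = 129.6420 / 2.2400 = 57.88

57.88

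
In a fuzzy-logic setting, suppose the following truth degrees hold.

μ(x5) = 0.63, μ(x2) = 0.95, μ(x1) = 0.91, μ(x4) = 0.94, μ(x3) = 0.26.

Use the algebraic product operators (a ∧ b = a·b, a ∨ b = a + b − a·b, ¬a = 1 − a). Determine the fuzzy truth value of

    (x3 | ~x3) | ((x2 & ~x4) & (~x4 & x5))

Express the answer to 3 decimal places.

0.808

~x3 = 1 − 0.2600 = 0.7400
x3 | ~x3 = a + b − a·b on (0.2600, 0.7400) = 0.8076
~x4 = 1 − 0.9400 = 0.0600
x2 & ~x4 = a·b on (0.9500, 0.0600) = 0.0570
~x4 = 1 − 0.9400 = 0.0600
~x4 & x5 = a·b on (0.0600, 0.6300) = 0.0378
(x2 & ~x4) & (~x4 & x5) = a·b on (0.0570, 0.0378) = 0.0022
(x3 | ~x3) | ((x2 & ~x4) & (~x4 & x5)) = a + b − a·b on (0.8076, 0.0022) = 0.8080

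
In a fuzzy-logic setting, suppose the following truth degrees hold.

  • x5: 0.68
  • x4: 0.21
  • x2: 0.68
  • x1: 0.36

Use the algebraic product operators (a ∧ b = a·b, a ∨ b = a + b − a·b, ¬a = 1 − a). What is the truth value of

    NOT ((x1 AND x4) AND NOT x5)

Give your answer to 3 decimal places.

0.976

x1 AND x4 = a·b on (0.3600, 0.2100) = 0.0756
NOT x5 = 1 − 0.6800 = 0.3200
(x1 AND x4) AND NOT x5 = a·b on (0.0756, 0.3200) = 0.0242
NOT ((x1 AND x4) AND NOT x5) = 1 − 0.0242 = 0.9758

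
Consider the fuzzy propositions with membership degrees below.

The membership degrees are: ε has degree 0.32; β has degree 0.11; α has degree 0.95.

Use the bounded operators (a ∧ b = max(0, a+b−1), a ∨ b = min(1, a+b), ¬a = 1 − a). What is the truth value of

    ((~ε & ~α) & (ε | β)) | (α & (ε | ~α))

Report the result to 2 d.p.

0.32

~ε = 1 − 0.32 = 0.68
~α = 1 − 0.95 = 0.05
~ε & ~α = max(0, a+b−1) on (0.68, 0.05) = 0.00
ε | β = min(1, a+b) on (0.32, 0.11) = 0.43
(~ε & ~α) & (ε | β) = max(0, a+b−1) on (0.00, 0.43) = 0.00
~α = 1 − 0.95 = 0.05
ε | ~α = min(1, a+b) on (0.32, 0.05) = 0.37
α & (ε | ~α) = max(0, a+b−1) on (0.95, 0.37) = 0.32
((~ε & ~α) & (ε | β)) | (α & (ε | ~α)) = min(1, a+b) on (0.00, 0.32) = 0.32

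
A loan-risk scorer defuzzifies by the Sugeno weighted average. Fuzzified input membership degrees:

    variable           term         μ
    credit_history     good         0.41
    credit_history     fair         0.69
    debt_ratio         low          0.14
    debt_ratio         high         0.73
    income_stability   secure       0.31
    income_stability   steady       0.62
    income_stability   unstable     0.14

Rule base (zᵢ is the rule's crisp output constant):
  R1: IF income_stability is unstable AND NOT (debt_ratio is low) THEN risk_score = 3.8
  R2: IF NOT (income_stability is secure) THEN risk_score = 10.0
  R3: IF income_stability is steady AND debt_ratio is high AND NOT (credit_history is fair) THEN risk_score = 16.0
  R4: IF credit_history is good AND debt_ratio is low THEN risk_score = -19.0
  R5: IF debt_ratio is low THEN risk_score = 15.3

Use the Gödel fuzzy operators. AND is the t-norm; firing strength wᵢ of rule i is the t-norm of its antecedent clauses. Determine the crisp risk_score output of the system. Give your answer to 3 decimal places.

R1 (z=3.8): unstable=0.14, ¬low=1−0.14=0.86; AND[min(a, b)] → w = 0.14
R2 (z=10.0): ¬secure=1−0.31=0.69 → w = 0.69
R3 (z=16.0): steady=0.62, high=0.73, ¬fair=1−0.69=0.31; AND[min(a, b)] → w = 0.31
R4 (z=-19.0): good=0.41, low=0.14; AND[min(a, b)] → w = 0.14
R5 (z=15.3): low=0.14 → w = 0.14
Weighted average = (0.14·3.8 + 0.69·10.0 + 0.31·16.0 + 0.14·-19.0 + 0.14·15.3) / (0.14 + 0.69 + 0.31 + 0.14 + 0.14)
  = 11.8740 / 1.4200 = 8.362

8.362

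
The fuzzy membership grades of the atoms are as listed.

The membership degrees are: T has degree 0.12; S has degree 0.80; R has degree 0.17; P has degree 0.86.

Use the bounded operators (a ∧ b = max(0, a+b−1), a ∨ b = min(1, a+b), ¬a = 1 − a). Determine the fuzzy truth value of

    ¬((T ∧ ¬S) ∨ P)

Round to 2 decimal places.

0.14

¬S = 1 − 0.80 = 0.20
T ∧ ¬S = max(0, a+b−1) on (0.12, 0.20) = 0.00
(T ∧ ¬S) ∨ P = min(1, a+b) on (0.00, 0.86) = 0.86
¬((T ∧ ¬S) ∨ P) = 1 − 0.86 = 0.14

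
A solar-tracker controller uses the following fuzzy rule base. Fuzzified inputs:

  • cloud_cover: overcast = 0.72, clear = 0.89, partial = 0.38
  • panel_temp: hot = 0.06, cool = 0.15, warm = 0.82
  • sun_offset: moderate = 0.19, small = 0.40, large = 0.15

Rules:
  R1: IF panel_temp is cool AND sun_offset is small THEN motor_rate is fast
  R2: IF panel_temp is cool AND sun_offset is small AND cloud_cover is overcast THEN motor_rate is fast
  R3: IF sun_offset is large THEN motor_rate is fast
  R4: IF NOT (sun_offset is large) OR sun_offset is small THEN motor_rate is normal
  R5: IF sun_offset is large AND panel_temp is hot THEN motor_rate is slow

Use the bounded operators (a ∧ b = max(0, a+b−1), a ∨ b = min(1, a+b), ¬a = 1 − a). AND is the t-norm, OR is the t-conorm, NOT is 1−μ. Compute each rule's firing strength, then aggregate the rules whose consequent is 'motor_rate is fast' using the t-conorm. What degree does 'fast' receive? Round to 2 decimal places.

0.15

R1: cool=0.15, small=0.40; AND[max(0, a+b−1)] → w = 0.00
R2: cool=0.15, small=0.40, overcast=0.72; AND[max(0, a+b−1)] → w = 0.00
R3: large=0.15 → w = 0.15
R4: ¬large=1−0.15=0.85, small=0.40; OR[min(1, a+b)] → w = 1.00
R5: large=0.15, hot=0.06; AND[max(0, a+b−1)] → w = 0.00
Rules with consequent 'fast': {R1, R2, R3} → strengths 0.00, 0.00, 0.15
Aggregate via t-conorm [min(1, a+b)]: 0.15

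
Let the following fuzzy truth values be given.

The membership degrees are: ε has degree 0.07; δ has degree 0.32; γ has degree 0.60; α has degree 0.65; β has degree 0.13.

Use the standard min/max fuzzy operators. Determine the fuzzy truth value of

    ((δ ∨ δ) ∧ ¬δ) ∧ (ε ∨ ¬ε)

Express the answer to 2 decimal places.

δ ∨ δ = max(a, b) on (0.32, 0.32) = 0.32
¬δ = 1 − 0.32 = 0.68
(δ ∨ δ) ∧ ¬δ = min(a, b) on (0.32, 0.68) = 0.32
¬ε = 1 − 0.07 = 0.93
ε ∨ ¬ε = max(a, b) on (0.07, 0.93) = 0.93
((δ ∨ δ) ∧ ¬δ) ∧ (ε ∨ ¬ε) = min(a, b) on (0.32, 0.93) = 0.32

0.32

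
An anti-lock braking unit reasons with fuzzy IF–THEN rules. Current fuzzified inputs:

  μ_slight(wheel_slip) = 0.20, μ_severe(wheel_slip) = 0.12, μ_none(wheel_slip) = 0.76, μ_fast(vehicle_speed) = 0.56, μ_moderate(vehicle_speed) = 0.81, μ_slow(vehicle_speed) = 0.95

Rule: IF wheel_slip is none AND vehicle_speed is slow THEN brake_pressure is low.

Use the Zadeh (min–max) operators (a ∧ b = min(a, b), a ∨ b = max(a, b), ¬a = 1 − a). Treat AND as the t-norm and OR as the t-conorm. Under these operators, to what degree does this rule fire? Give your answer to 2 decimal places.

firing strength: none=0.76, slow=0.95; AND[min(a, b)] → w = 0.76

0.76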